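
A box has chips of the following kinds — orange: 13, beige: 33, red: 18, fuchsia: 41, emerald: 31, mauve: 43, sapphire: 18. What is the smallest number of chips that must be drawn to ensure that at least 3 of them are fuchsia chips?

159

In the worst case for collecting fuchsia chips, every non-fuchsia chip comes out first.
There are 13 + 33 + 18 + 31 + 43 + 18 = 156 non-fuchsia chips altogether.
After those, each further chip must be fuchsia, so 156 + 3 = 159 draws guarantee 3 fuchsia chips.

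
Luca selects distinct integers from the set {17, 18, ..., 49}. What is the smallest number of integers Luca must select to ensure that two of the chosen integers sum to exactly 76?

23

Group the elements by complementary pair {x, 76−x}: {27,49}, {28,48}, {29,47}, …, giving 11 two-element pairs, the single value 38 (it cannot pair with itself since the integers are distinct), and 10 integers whose partner 76−x falls outside [17,49].
Treating each of those 22 groups as a pigeonhole, one can pick one integer per group — 22 integers — with no two summing to 76.
The 23rd integer lands in an occupied pair, forcing a sum of 76.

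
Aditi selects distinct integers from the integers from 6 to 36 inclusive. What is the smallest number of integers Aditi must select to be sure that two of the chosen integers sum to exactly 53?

Group the elements by complementary pair {x, 53−x}: {17,36}, {18,35}, {19,34}, …, giving 10 two-element pairs and 11 integers whose partner 53−x falls outside [6,36].
Treating each of those 21 groups as a pigeonhole, one can pick one integer per group — 21 integers — with no two summing to 53.
The 22nd integer lands in an occupied pair, forcing a sum of 53.

22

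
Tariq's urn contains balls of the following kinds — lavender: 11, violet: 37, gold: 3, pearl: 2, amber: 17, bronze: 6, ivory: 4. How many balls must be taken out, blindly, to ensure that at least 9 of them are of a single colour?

40

An adversary could hand out at most 8 balls per colour (4 colours run out sooner): 8 + 8 + 3 + 2 + 8 + 6 + 4 = 39 balls and still no colour has 9.
By pigeonhole, one more ball lands in a colour already at 8, so 40 draws are enough and 39 are not.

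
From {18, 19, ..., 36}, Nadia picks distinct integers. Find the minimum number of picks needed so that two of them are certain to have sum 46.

15

Group the elements by complementary pair {x, 46−x}: {18,28}, {19,27}, {20,26}, …, giving 5 two-element pairs, the single value 23 (it cannot pair with itself since the integers are distinct), and 8 integers whose partner 46−x falls outside [18,36].
By pigeonhole, treating each of those 14 groups as a pigeonhole, one can pick one integer per group — 14 integers — with no two summing to 46.
The 15th integer lands in an occupied pair, forcing a sum of 46.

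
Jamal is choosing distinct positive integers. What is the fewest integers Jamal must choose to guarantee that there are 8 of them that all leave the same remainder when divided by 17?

The 17 residue classes mod 17 are the pigeonholes.
With 119 integers one could put 7 in each residue class and have no class reach 8.
The 120th integer pushes some class to 8, so 17·7 + 1 = 120.

120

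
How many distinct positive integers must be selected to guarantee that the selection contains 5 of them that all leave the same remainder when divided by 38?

153

The 38 residue classes mod 38 are the pigeonholes.
With 152 integers one could put 4 in each residue class and have no class reach 5.
The 153rd integer pushes some class to 5, so 38·4 + 1 = 153.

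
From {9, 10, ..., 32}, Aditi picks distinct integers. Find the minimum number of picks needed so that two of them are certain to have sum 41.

A set avoiding the sum 41 can contain at most one of each pair {x, 41−x}.
The integers 21, …, 32 (12 of them) are such a set: any two sum to at least 21+22 = 43 > 41.
Any 13th integer completes one of the 12 pairs, so 13 choices force a sum of 41.

13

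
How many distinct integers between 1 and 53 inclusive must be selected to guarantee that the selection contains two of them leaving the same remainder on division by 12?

Pigeonhole: the 12 residue classes mod 12 are the pigeonholes.
With 12 integers one could put 1 in each residue class and have no class reach 2.
The 13th integer pushes some class to 2, so 12·1 + 1 = 13.

13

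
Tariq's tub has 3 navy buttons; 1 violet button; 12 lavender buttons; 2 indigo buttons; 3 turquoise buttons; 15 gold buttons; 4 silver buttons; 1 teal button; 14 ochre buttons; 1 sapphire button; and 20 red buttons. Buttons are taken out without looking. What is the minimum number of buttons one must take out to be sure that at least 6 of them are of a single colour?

An adversary could hand out at most 5 buttons per colour (7 colours run out sooner): 3 + 1 + 5 + 2 + 3 + 5 + 4 + 1 + 5 + 1 + 5 = 35 buttons and still no colour has 6.
One more button lands in a colour already at 5, so 36 draws are enough and 35 are not.

36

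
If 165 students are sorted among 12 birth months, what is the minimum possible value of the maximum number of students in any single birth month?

14

By the pigeonhole principle, the 12 birth months are the holes and the 165 students are the pigeons.
If every birth month held at most 13 students, the total would be at most 12 × 13 = 156, which is less than 165.
So some birth month holds at least ⌈165/12⌉ = 14 students.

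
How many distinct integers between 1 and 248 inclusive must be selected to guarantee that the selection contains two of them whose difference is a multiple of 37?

Integers whose pairwise differences are multiples of 37 are exactly those sharing a remainder mod 37. By pigeonhole, the 37 residue classes mod 37 are the pigeonholes.
With 37 integers one could put 1 in each residue class and have no class reach 2.
The 38th integer pushes some class to 2, so 37·1 + 1 = 38.

38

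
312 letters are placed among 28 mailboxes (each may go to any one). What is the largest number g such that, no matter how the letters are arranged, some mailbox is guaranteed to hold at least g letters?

The 28 mailboxes are the holes and the 312 letters are the pigeons.
If every mailbox held at most 11 letters, the total would be at most 28 × 11 = 308, which is less than 312.
So some mailbox holds at least ⌈312/28⌉ = 12 letters.

12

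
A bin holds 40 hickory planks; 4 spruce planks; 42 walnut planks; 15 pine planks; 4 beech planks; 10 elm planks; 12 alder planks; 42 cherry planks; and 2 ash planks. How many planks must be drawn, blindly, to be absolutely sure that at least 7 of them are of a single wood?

47

An adversary could hand out at most 6 planks per wood (spruce, beech, ash run out sooner): 6 + 4 + 6 + 6 + 4 + 6 + 6 + 6 + 2 = 46 planks and still no wood has 7.
Pigeonhole: one more plank lands in a wood already at 6, so 47 draws are enough and 46 are not.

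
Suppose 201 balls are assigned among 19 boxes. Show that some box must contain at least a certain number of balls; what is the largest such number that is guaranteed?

The 19 boxes are the holes and the 201 balls are the pigeons.
If every box held at most 10 balls, the total would be at most 19 × 10 = 190, which is less than 201.
So some box holds at least ⌈201/19⌉ = 11 balls.

11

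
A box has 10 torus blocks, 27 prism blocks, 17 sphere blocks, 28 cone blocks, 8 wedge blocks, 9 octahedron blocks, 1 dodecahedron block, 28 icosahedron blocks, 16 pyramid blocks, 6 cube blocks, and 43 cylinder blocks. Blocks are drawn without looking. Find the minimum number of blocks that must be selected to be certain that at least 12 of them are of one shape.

101

An adversary could hand out at most 11 blocks per shape (5 shapes run out sooner): 10 + 11 + 11 + 11 + 8 + 9 + 1 + 11 + 11 + 6 + 11 = 100 blocks and still no shape has 12.
By the pigeonhole principle, one more block lands in a shape already at 11, so 101 draws are enough and 100 are not.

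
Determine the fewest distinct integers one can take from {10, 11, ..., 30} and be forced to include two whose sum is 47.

15

Group the elements by complementary pair {x, 47−x}: {17,30}, {18,29}, {19,28}, …, giving 7 two-element pairs and 7 integers whose partner 47−x falls outside [10,30].
By pigeonhole, treating each of those 14 groups as a pigeonhole, one can pick one integer per group — 14 integers — with no two summing to 47.
The 15th integer lands in an occupied pair, forcing a sum of 47.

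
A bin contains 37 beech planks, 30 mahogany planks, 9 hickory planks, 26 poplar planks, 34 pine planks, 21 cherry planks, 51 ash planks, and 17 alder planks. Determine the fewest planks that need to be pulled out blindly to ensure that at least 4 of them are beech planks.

192

In the worst case for collecting beech planks, every non-beech plank comes out first.
There are 30 + 9 + 26 + 34 + 21 + 51 + 17 = 188 non-beech planks altogether.
After those, each further plank must be beech, so 188 + 4 = 192 draws guarantee 4 beech planks.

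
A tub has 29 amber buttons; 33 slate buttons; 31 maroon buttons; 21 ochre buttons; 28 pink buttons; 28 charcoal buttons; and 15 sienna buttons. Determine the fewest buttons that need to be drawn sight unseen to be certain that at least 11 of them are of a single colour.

71

An adversary could hand out at most 10 buttons per colour: 10 + 10 + 10 + 10 + 10 + 10 + 10 = 70 buttons and still no colour has 11.
One more button lands in a colour already at 10, so 71 draws are enough and 70 are not.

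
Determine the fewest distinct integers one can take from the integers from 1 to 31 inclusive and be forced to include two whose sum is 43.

Group the elements by complementary pair {x, 43−x}: {12,31}, {13,30}, {14,29}, …, giving 10 two-element pairs and 11 integers whose partner 43−x falls outside [1,31].
Treating each of those 21 groups as a pigeonhole, one can pick one integer per group — 21 integers — with no two summing to 43.
The 22nd integer lands in an occupied pair, forcing a sum of 43.

22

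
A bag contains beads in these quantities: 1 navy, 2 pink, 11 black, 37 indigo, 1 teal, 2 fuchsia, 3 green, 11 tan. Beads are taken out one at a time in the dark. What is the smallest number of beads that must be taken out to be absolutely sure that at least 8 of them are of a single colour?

31

Pigeonhole: the 8 colours are the holes; the beads drawn are the pigeons.
To avoid 8 of any one colour, the worst case takes at most 7 of each colour, or every bead of a colour that has fewer than 7.
That gives 1 + 2 + 7 + 7 + 1 + 2 + 3 + 7 = 30 beads with no colour reaching 8.
The next bead forces some colour to 8, so 30 + 1 = 31.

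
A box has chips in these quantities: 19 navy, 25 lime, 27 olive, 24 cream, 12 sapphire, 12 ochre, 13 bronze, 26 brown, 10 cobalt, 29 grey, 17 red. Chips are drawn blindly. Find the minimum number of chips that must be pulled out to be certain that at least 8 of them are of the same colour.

By the pigeonhole principle, the 11 colours are the holes; the chips drawn are the pigeons.
To avoid 8 of any one colour, the worst case takes at most 7 of each colour.
That gives 7 + 7 + 7 + 7 + 7 + 7 + 7 + 7 + 7 + 7 + 7 = 77 chips with no colour reaching 8.
The next chip forces some colour to 8, so 77 + 1 = 78.

78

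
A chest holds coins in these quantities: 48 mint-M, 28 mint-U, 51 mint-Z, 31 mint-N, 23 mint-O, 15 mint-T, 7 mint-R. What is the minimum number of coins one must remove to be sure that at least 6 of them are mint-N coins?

178

In the worst case for collecting mint-N coins, every non-mint-N coin comes out first.
There are 48 + 28 + 51 + 23 + 15 + 7 = 172 non-mint-N coins altogether.
After those, each further coin must be mint-N, so 172 + 6 = 178 draws guarantee 6 mint-N coins.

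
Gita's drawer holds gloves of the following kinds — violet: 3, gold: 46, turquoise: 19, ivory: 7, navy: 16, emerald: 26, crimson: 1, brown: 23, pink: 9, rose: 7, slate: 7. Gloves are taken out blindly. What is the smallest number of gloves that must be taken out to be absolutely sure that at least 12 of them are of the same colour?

90

An adversary could hand out at most 11 gloves per colour (6 colours run out sooner): 3 + 11 + 11 + 7 + 11 + 11 + 1 + 11 + 9 + 7 + 7 = 89 gloves and still no colour has 12.
Pigeonhole: one more glove lands in a colour already at 11, so 90 draws are enough and 89 are not.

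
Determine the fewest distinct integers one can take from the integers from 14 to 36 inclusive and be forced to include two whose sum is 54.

15

Group the elements by complementary pair {x, 54−x}: {18,36}, {19,35}, {20,34}, …, giving 9 two-element pairs; the single value 27 (it cannot pair with itself since the integers are distinct); and 4 integers whose partner 54−x falls outside [14,36].
Treating each of those 14 groups as a pigeonhole, one can pick one integer per group — 14 integers — with no two summing to 54.
The 15th integer lands in an occupied pair, forcing a sum of 54.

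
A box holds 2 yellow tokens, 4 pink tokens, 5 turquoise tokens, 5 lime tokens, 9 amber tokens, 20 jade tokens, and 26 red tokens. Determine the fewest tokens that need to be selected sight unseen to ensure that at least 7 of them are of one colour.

35

By the pigeonhole principle, put each drawn token into a box by colour. The largest draw with every box below 7 takes min(count, 6) from each colour; colours with fewer than 6 contribute all they have.
Σ min(cᵢ, 6) = 2 + 4 + 5 + 5 + 6 + 6 + 6 = 34.
Draw number 34 + 1 = 35 must push one box to 7.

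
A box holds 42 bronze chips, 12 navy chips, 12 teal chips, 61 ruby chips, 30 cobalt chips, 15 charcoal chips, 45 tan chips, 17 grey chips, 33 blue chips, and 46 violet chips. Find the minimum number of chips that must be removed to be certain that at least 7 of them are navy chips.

308

In the worst case for collecting navy chips, every non-navy chip comes out first.
There are 42 + 12 + 61 + 30 + 15 + 45 + 17 + 33 + 46 = 301 non-navy chips altogether.
After those, each further chip must be navy, so 301 + 7 = 308 draws guarantee 7 navy chips.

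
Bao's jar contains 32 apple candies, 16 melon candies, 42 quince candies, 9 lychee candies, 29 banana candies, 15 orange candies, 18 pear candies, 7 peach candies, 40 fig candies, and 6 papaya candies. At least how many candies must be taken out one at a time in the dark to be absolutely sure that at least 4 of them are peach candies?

211

In the worst case for collecting peach candies, every non-peach candy comes out first.
There are 32 + 16 + 42 + 9 + 29 + 15 + 18 + 40 + 6 = 207 non-peach candies altogether.
After those, each further candy must be peach, so 207 + 4 = 211 draws guarantee 4 peach candies.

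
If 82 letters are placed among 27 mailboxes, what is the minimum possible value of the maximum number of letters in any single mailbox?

4

By the pigeonhole principle, the 27 mailboxes are the holes and the 82 letters are the pigeons.
If every mailbox held at most 3 letters, the total would be at most 27 × 3 = 81, which is less than 82.
So some mailbox holds at least ⌈82/27⌉ = 4 letters.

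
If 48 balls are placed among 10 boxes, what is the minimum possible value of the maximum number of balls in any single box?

Pigeonhole: the 10 boxes are the holes and the 48 balls are the pigeons.
If every box held at most 4 balls, the total would be at most 10 × 4 = 40, which is less than 48.
So some box holds at least ⌈48/10⌉ = 5 balls.

5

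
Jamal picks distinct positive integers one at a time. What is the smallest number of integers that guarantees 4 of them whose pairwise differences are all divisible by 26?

79

Integers whose pairwise differences are multiples of 26 are exactly those sharing a remainder mod 26. By the pigeonhole principle, the 26 residue classes mod 26 are the pigeonholes.
With 78 integers one could put 3 in each residue class and have no class reach 4.
The 79th integer pushes some class to 4, so 26·3 + 1 = 79.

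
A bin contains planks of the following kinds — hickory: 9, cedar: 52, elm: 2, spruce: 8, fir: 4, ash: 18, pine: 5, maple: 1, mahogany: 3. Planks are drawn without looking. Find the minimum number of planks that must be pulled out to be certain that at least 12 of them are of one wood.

55

The 9 woods are the holes; the planks drawn are the pigeons.
To avoid 12 of any one wood, the worst case takes at most 11 of each wood, or every plank of a wood that has fewer than 11.
That gives 9 + 11 + 2 + 8 + 4 + 11 + 5 + 1 + 3 = 54 planks with no wood reaching 12.
The next plank forces some wood to 12, so 54 + 1 = 55.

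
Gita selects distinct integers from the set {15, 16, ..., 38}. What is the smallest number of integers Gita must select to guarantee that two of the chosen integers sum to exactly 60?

Two chosen integers sum to 60 exactly when both halves of some pair {x, 60−x} with 22 ≤ x ≤ 60−x ≤ 38 are chosen — 8 such pairs.
The remaining 8 elements (those with no distinct partner in range) can never complete a 60-sum, so the worst case takes all of them and one from each pair: 8 + 8 = 16.
The 17th integer has to be the second member of some pair, so 16 + 1 = 17.

17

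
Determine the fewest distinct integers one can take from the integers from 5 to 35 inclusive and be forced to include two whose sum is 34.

A set avoiding the sum 34 can contain at most one of each pair {x, 34−x}, plus the 7 elements whose complement lies outside the range or equal to its own complement.
The integers 17, …, 35 (19 of them) are such a set: any two sum to at least 17+18 = 35 > 34.
Any 20th integer completes one of the 12 pairs, so 20 choices force a sum of 34.

20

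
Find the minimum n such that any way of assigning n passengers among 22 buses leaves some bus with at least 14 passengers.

287

With 286 passengers one could put exactly 13 in each of the 22 buses, and no bus would reach 14.
By the pigeonhole principle, one more passenger must land in a bus that already has 13, giving it 14.
So 22 × 13 + 1 = 287 passengers are required.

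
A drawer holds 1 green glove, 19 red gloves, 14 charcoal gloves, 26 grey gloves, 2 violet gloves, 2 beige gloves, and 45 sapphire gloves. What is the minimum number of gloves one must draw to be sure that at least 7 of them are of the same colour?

An adversary could hand out at most 6 gloves per colour (green, violet, beige run out sooner): 1 + 6 + 6 + 6 + 2 + 2 + 6 = 29 gloves and still no colour has 7.
Pigeonhole: one more glove lands in a colour already at 6, so 30 draws are enough and 29 are not.

30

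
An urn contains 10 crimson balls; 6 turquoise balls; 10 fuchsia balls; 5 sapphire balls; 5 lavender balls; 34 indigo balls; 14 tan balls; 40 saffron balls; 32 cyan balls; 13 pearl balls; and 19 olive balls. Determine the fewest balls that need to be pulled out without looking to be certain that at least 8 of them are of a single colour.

The 11 colours are the holes; the balls drawn are the pigeons.
To avoid 8 of any one colour, the worst case takes at most 7 of each colour, or every ball of a colour that has fewer than 7.
That gives 7 + 6 + 7 + 5 + 5 + 7 + 7 + 7 + 7 + 7 + 7 = 72 balls with no colour reaching 8.
The next ball forces some colour to 8, so 72 + 1 = 73.

73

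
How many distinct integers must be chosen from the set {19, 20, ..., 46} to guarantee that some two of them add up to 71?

18

Two chosen integers sum to 71 exactly when both halves of some pair {x, 71−x} with 25 ≤ x ≤ 71−x ≤ 46 are chosen — 11 such pairs.
The remaining 6 elements (those with no distinct partner in range) can never complete a 71-sum, so the worst case takes all of them and one from each pair: 6 + 11 = 17.
The 18th integer has to be the second member of some pair, so 17 + 1 = 18.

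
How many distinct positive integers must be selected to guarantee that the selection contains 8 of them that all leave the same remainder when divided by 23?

162

The 23 residue classes mod 23 are the pigeonholes.
With 161 integers one could put 7 in each residue class and have no class reach 8.
The 162nd integer pushes some class to 8, so 23·7 + 1 = 162.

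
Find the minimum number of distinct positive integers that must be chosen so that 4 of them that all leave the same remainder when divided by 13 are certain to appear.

By the pigeonhole principle, the 13 residue classes mod 13 are the pigeonholes.
With 39 integers one could put 3 in each residue class and have no class reach 4.
The 40th integer pushes some class to 4, so 13·3 + 1 = 40.

40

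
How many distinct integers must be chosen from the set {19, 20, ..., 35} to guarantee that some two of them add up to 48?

13

A set avoiding the sum 48 can contain at most one of each pair {x, 48−x}, plus the 7 elements whose complement lies outside the range or equal to its own complement.
The integers 24, …, 35 (12 of them) are such a set: any two sum to at least 24+25 = 49 > 48.
Pigeonhole: any 13th integer completes one of the 5 pairs, so 13 choices force a sum of 48.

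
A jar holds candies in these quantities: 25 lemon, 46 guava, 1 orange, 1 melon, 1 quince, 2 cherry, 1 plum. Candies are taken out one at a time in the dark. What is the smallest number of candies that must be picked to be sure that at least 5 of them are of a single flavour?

Put each drawn candy into a box by flavour. The largest draw with every box below 5 takes min(count, 4) from each flavour; flavours with fewer than 4 contribute all they have.
Σ min(cᵢ, 4) = 4 + 4 + 1 + 1 + 1 + 2 + 1 = 14.
Draw number 14 + 1 = 15 must push one box to 5.

15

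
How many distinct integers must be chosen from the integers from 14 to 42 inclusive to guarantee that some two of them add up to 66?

21

Group the elements by complementary pair {x, 66−x}: {24,42}, {25,41}, {26,40}, …, giving 9 two-element pairs, the single value 33 (it cannot pair with itself since the integers are distinct), and 10 integers whose partner 66−x falls outside [14,42].
Treating each of those 20 groups as a pigeonhole, one can pick one integer per group — 20 integers — with no two summing to 66.
The 21st integer lands in an occupied pair, forcing a sum of 66.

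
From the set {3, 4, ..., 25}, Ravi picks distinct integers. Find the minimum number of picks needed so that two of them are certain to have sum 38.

18

Two chosen integers sum to 38 exactly when both halves of some pair {x, 38−x} with 13 ≤ x ≤ 38−x ≤ 25 are chosen — 6 such pairs.
The remaining 11 elements (those with no distinct partner in range) can never complete a 38-sum, so the worst case takes all of them and one from each pair: 11 + 6 = 17.
By the pigeonhole principle, the 18th integer has to be the second member of some pair, so 17 + 1 = 18.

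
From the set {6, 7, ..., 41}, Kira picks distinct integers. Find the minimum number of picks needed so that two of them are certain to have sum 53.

Two chosen integers sum to 53 exactly when both halves of some pair {x, 53−x} with 12 ≤ x ≤ 53−x ≤ 41 are chosen — 15 such pairs.
The remaining 6 elements (those with no distinct partner in range) can never complete a 53-sum, so the worst case takes all of them and one from each pair: 6 + 15 = 21.
Pigeonhole: the 22nd integer has to be the second member of some pair, so 21 + 1 = 22.

22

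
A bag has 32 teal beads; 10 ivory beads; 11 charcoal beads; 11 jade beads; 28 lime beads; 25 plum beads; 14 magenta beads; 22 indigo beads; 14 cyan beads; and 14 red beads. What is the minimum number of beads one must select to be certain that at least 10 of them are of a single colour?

91

By the pigeonhole principle, put each drawn bead into a box by colour. The largest draw with every box below 10 takes min(count, 9) from each colour.
Σ min(cᵢ, 9) = 9 + 9 + 9 + 9 + 9 + 9 + 9 + 9 + 9 + 9 = 90.
Draw number 90 + 1 = 91 must push one box to 10.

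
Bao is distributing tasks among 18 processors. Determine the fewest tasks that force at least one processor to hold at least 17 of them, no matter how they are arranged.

With 288 tasks one could put exactly 16 in each of the 18 processors, and no processor would reach 17.
One more task must land in a processor that already has 16, giving it 17.
So 18 × 16 + 1 = 289 tasks are required.

289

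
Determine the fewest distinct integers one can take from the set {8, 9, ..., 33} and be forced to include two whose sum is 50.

Group the elements by complementary pair {x, 50−x}: {17,33}, {18,32}, {19,31}, …, giving 8 two-element pairs, the single value 25 (it cannot pair with itself since the integers are distinct), and 9 integers whose partner 50−x falls outside [8,33].
By the pigeonhole principle, treating each of those 18 groups as a pigeonhole, one can pick one integer per group — 18 integers — with no two summing to 50.
The 19th integer lands in an occupied pair, forcing a sum of 50.

19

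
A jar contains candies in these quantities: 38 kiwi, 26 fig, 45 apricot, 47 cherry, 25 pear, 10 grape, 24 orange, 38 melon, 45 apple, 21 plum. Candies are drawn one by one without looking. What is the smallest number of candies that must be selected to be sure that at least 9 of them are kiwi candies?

290

In the worst case for collecting kiwi candies, every non-kiwi candy comes out first.
There are 26 + 45 + 47 + 25 + 10 + 24 + 38 + 45 + 21 = 281 non-kiwi candies altogether.
After those, each further candy must be kiwi, so 281 + 9 = 290 draws guarantee 9 kiwi candies.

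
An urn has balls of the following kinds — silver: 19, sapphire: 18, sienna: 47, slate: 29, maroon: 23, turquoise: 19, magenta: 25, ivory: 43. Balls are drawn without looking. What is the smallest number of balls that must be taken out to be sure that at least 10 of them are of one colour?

73

By pigeonhole, the 8 colours are the holes; the balls drawn are the pigeons.
To avoid 10 of any one colour, the worst case takes at most 9 of each colour.
That gives 9 + 9 + 9 + 9 + 9 + 9 + 9 + 9 = 72 balls with no colour reaching 10.
The next ball forces some colour to 10, so 72 + 1 = 73.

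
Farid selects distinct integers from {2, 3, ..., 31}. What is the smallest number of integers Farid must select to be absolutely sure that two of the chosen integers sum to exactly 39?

19

Two chosen integers sum to 39 exactly when both halves of some pair {x, 39−x} with 8 ≤ x ≤ 39−x ≤ 31 are chosen — 12 such pairs.
The remaining 6 elements (those with no distinct partner in range) can never complete a 39-sum, so the worst case takes all of them and one from each pair: 6 + 12 = 18.
By the pigeonhole principle, the 19th integer has to be the second member of some pair, so 18 + 1 = 19.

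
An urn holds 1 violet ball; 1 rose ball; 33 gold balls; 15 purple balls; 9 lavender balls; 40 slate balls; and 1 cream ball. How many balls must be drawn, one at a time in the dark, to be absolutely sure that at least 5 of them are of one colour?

The 7 colours are the holes; the balls drawn are the pigeons.
To avoid 5 of any one colour, the worst case takes at most 4 of each colour, or every ball of a colour that has fewer than 4.
That gives 1 + 1 + 4 + 4 + 4 + 4 + 1 = 19 balls with no colour reaching 5.
The next ball forces some colour to 5, so 19 + 1 = 20.

20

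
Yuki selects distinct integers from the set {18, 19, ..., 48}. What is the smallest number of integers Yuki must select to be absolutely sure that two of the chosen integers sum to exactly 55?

A set avoiding the sum 55 can contain at most one of each pair {x, 55−x}, plus the 11 elements whose complement lies outside the range.
The integers 28, …, 48 (21 of them) are such a set: any two sum to at least 28+29 = 57 > 55.
Pigeonhole: any 22nd integer completes one of the 10 pairs, so 22 choices force a sum of 55.

22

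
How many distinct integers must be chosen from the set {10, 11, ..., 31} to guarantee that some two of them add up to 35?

Group the elements by complementary pair {x, 35−x}: {10,25}, {11,24}, {12,23}, …, giving 8 two-element pairs and 6 integers whose partner 35−x falls outside [10,31].
Treating each of those 14 groups as a pigeonhole, one can pick one integer per group — 14 integers — with no two summing to 35.
The 15th integer lands in an occupied pair, forcing a sum of 35.

15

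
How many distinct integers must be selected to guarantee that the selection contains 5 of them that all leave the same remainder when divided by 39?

157

The 39 residue classes mod 39 are the pigeonholes.
With 156 integers one could put 4 in each residue class and have no class reach 5.
The 157th integer pushes some class to 5, so 39·4 + 1 = 157.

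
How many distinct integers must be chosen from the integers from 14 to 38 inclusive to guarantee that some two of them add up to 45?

Two chosen integers sum to 45 exactly when both halves of some pair {x, 45−x} with 14 ≤ x ≤ 45−x ≤ 31 are chosen — 9 such pairs.
The remaining 7 elements (those with no distinct partner in range) can never complete a 45-sum, so the worst case takes all of them and one from each pair: 7 + 9 = 16.
By pigeonhole, the 17th integer has to be the second member of some pair, so 16 + 1 = 17.

17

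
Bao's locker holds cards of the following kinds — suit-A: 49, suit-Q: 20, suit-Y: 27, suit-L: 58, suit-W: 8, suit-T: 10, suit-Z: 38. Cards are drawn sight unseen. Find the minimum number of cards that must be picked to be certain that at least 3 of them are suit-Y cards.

In the worst case for collecting suit-Y cards, every non-suit-Y card comes out first.
There are 49 + 20 + 58 + 8 + 10 + 38 = 183 non-suit-Y cards altogether.
After those, each further card must be suit-Y, so 183 + 3 = 186 draws guarantee 3 suit-Y cards.

186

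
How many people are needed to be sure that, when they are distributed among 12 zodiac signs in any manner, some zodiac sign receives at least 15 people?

169

With 168 people one could put exactly 14 in each of the 12 zodiac signs, and no zodiac sign would reach 15.
One more person must land in a zodiac sign that already has 14, giving it 15.
So 12 × 14 + 1 = 169 people are required.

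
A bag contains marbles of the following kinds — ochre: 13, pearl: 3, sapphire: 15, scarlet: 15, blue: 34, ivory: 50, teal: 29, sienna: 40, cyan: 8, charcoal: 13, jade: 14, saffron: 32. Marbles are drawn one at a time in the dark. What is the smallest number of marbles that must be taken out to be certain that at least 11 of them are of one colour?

112

Put each drawn marble into a box by colour. The largest draw with every box below 11 takes min(count, 10) from each colour; colours with fewer than 10 contribute all they have.
Σ min(cᵢ, 10) = 10 + 3 + 10 + 10 + 10 + 10 + 10 + 10 + 8 + 10 + 10 + 10 = 111.
Draw number 111 + 1 = 112 must push one box to 11.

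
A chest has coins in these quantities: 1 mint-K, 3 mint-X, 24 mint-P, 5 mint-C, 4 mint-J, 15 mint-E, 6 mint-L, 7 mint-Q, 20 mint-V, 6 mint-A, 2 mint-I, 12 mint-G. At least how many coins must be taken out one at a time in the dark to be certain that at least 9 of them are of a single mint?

An adversary could hand out at most 8 coins per mint (8 mints run out sooner): 1 + 3 + 8 + 5 + 4 + 8 + 6 + 7 + 8 + 6 + 2 + 8 = 66 coins and still no mint has 9.
One more coin lands in a mint already at 8, so 67 draws are enough and 66 are not.

67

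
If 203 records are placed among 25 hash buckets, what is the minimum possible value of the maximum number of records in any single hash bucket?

9

By pigeonhole, the 25 hash buckets are the holes and the 203 records are the pigeons.
If every hash bucket held at most 8 records, the total would be at most 25 × 8 = 200, which is less than 203.
So some hash bucket holds at least ⌈203/25⌉ = 9 records.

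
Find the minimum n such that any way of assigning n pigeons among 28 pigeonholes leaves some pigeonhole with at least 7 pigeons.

With 168 pigeons one could put exactly 6 in each of the 28 pigeonholes, and no pigeonhole would reach 7.
One more pigeon must land in a pigeonhole that already has 6, giving it 7.
So 28 × 6 + 1 = 169 pigeons are required.

169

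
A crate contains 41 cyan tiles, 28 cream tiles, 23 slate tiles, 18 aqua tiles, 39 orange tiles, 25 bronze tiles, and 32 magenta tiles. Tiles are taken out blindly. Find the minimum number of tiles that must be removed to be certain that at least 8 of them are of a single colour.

Pigeonhole: the 7 colours are the holes; the tiles drawn are the pigeons.
To avoid 8 of any one colour, the worst case takes at most 7 of each colour.
That gives 7 + 7 + 7 + 7 + 7 + 7 + 7 = 49 tiles with no colour reaching 8.
The next tile forces some colour to 8, so 49 + 1 = 50.

50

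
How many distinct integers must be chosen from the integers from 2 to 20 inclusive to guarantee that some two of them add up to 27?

13

Two chosen integers sum to 27 exactly when both halves of some pair {x, 27−x} with 7 ≤ x ≤ 27−x ≤ 20 are chosen — 7 such pairs.
The remaining 5 elements (those with no distinct partner in range) can never complete a 27-sum, so the worst case takes all of them and one from each pair: 5 + 7 = 12.
The 13th integer has to be the second member of some pair, so 12 + 1 = 13.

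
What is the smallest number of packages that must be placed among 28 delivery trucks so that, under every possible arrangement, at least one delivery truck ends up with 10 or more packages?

253

With 252 packages one could put exactly 9 in each of the 28 delivery trucks, and no delivery truck would reach 10.
By the pigeonhole principle, one more package must land in a delivery truck that already has 9, giving it 10.
So 28 × 9 + 1 = 253 packages are required.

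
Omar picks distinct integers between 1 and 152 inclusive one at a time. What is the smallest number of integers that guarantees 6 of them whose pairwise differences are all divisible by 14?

71

Integers whose pairwise differences are multiples of 14 are exactly those sharing a remainder mod 14. The 14 residue classes mod 14 are the pigeonholes.
With 70 integers one could put 5 in each residue class and have no class reach 6.
The 71st integer pushes some class to 6, so 14·5 + 1 = 71.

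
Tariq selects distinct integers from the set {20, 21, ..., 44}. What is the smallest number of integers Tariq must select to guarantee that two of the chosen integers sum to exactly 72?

18

A set avoiding the sum 72 can contain at most one of each pair {x, 72−x}, plus the 9 elements whose complement lies outside the range or equal to its own complement.
The integers 20, …, 36 (17 of them) are such a set: any two sum to at least 20+21 = 41 and at most 35+36 = 71 < 72.
Any 18th integer completes one of the 8 pairs, so 18 choices force a sum of 72.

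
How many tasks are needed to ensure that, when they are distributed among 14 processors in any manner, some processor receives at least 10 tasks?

127

With 126 tasks one could put exactly 9 in each of the 14 processors, and no processor would reach 10.
One more task must land in a processor that already has 9, giving it 10.
So 14 × 9 + 1 = 127 tasks are required.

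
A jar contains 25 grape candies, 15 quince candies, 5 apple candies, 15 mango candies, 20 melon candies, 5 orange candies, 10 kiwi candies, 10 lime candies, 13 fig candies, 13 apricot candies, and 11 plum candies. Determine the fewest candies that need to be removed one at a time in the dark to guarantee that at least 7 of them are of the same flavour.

Pigeonhole: the 11 flavours are the holes; the candies drawn are the pigeons.
To avoid 7 of any one flavour, the worst case takes at most 6 of each flavour, or every candy of a flavour that has fewer than 6.
That gives 6 + 6 + 5 + 6 + 6 + 5 + 6 + 6 + 6 + 6 + 6 = 64 candies with no flavour reaching 7.
The next candy forces some flavour to 7, so 64 + 1 = 65.

65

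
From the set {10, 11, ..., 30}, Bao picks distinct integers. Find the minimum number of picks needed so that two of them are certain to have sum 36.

Two chosen integers sum to 36 exactly when both halves of some pair {x, 36−x} with 10 ≤ x ≤ 36−x ≤ 26 are chosen — 8 such pairs.
The remaining 5 elements (those with no distinct partner in range) can never complete a 36-sum, so the worst case takes all of them and one from each pair: 5 + 8 = 13.
Pigeonhole: the 14th integer has to be the second member of some pair, so 13 + 1 = 14.

14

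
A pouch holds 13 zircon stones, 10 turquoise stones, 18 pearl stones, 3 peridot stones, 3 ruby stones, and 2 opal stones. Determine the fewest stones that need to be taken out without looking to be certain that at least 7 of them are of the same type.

By pigeonhole, put each drawn stone into a box by type. The largest draw with every box below 7 takes min(count, 6) from each type; types with fewer than 6 contribute all they have.
Σ min(cᵢ, 6) = 6 + 6 + 6 + 3 + 3 + 2 = 26.
Draw number 26 + 1 = 27 must push one box to 7.

27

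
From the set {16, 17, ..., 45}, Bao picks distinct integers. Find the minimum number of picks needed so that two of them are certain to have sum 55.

Two chosen integers sum to 55 exactly when both halves of some pair {x, 55−x} with 16 ≤ x ≤ 55−x ≤ 39 are chosen — 12 such pairs.
The remaining 6 elements (those with no distinct partner in range) can never complete a 55-sum, so the worst case takes all of them and one from each pair: 6 + 12 = 18.
The 19th integer has to be the second member of some pair, so 18 + 1 = 19.

19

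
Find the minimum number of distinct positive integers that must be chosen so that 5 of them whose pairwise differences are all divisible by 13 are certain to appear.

Integers whose pairwise differences are multiples of 13 are exactly those sharing a remainder mod 13. Pigeonhole: the 13 residue classes mod 13 are the pigeonholes.
With 52 integers one could put 4 in each residue class and have no class reach 5.
The 53rd integer pushes some class to 5, so 13·4 + 1 = 53.

53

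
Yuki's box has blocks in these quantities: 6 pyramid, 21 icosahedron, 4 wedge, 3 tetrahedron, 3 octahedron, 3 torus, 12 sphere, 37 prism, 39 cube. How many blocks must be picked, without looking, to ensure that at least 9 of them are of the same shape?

52

An adversary could hand out at most 8 blocks per shape (5 shapes run out sooner): 6 + 8 + 4 + 3 + 3 + 3 + 8 + 8 + 8 = 51 blocks and still no shape has 9.
One more block lands in a shape already at 8, so 52 draws are enough and 51 are not.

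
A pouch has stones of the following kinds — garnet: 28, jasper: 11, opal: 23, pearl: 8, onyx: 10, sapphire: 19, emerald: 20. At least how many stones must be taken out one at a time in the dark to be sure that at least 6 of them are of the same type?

By the pigeonhole principle, the 7 types are the holes; the stones drawn are the pigeons.
To avoid 6 of any one type, the worst case takes at most 5 of each type.
That gives 5 + 5 + 5 + 5 + 5 + 5 + 5 = 35 stones with no type reaching 6.
The next stone forces some type to 6, so 35 + 1 = 36.

36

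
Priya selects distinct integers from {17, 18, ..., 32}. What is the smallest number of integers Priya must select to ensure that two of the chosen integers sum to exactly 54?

12

A set avoiding the sum 54 can contain at most one of each pair {x, 54−x}, plus the 6 elements whose complement lies outside the range or equal to its own complement.
The integers 17, …, 27 (11 of them) are such a set: any two sum to at least 17+18 = 35 and at most 26+27 = 53 < 54.
By pigeonhole, any 12th integer completes one of the 5 pairs, so 12 choices force a sum of 54.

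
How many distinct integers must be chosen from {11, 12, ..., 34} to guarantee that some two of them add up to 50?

A set avoiding the sum 50 can contain at most one of each pair {x, 50−x}, plus the 6 elements whose complement lies outside the range or equal to its own complement.
The integers 11, …, 25 (15 of them) are such a set: any two sum to at least 11+12 = 23 and at most 24+25 = 49 < 50.
By pigeonhole, any 16th integer completes one of the 9 pairs, so 16 choices force a sum of 50.

16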